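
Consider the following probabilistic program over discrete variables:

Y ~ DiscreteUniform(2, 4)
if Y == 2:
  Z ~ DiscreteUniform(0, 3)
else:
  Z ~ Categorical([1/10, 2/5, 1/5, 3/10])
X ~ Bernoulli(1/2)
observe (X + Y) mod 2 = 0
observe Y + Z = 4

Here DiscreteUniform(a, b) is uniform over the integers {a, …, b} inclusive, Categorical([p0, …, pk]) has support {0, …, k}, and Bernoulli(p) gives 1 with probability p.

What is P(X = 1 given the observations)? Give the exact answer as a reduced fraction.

Enumerate traces; 3 have nonzero weight after conditioning:
  (Y=2, Z=2, X=0) weight 1/24
  (Y=3, Z=1, X=1) weight 1/15
  (Y=4, Z=0, X=0) weight 1/60
Group by X:
  weight(X=0) = 7/120
  weight(X=1) = 1/15
Total weight = 7/120 + 1/15 = 1/8
P(X=0 | obs) = 7/120 / 1/8 = 7/15
P(X=1 | obs) = 1/15 / 1/8 = 8/15

P(X = 1 | obs) = 8/15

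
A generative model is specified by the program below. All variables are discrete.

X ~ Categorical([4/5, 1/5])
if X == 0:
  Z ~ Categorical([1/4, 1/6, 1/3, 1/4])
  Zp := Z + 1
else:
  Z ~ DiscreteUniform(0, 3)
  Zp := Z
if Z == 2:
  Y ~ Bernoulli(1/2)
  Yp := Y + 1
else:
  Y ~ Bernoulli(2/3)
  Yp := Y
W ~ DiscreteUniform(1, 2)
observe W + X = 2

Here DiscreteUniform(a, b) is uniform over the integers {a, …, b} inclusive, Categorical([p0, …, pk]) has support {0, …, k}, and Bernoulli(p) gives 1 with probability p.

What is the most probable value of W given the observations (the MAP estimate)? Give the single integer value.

Enumerate traces; 16 have nonzero weight after conditioning:
  (X=0, Z=0, Y=0, W=2) weight 1/30
  (X=0, Z=0, Y=1, W=2) weight 1/15
  (X=0, Z=1, Y=0, W=2) weight 1/45
  (X=0, Z=1, Y=1, W=2) weight 2/45
  (X=0, Z=2, Y=0, W=2) weight 1/15
  (X=0, Z=2, Y=1, W=2) weight 1/15
  (X=0, Z=3, Y=0, W=2) weight 1/30
  (X=0, Z=3, Y=1, W=2) weight 1/15
  (X=1, Z=0, Y=0, W=1) weight 1/120
  … 7 more
Group by W:
  weight(W=1) = 1/10
  weight(W=2) = 2/5
Total weight = 1/10 + 2/5 = 1/2
P(W=1 | obs) = 1/10 / 1/2 = 1/5
P(W=2 | obs) = 2/5 / 1/2 = 4/5
argmax = 2

argmax_v P(W = v | obs) = 2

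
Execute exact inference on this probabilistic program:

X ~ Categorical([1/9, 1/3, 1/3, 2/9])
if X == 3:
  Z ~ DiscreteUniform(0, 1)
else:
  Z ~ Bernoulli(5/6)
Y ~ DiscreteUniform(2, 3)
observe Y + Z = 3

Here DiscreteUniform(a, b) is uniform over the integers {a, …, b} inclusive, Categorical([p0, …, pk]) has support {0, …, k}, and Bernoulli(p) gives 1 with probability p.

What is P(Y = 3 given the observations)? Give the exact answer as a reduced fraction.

P(Y = 3 | obs) = 13/54

Enumerate traces; 8 have nonzero weight after conditioning:
  (X=0, Z=0, Y=3) weight 1/108
  (X=0, Z=1, Y=2) weight 5/108
  (X=1, Z=0, Y=3) weight 1/36
  (X=1, Z=1, Y=2) weight 5/36
  (X=2, Z=0, Y=3) weight 1/36
  (X=2, Z=1, Y=2) weight 5/36
  (X=3, Z=0, Y=3) weight 1/18
  (X=3, Z=1, Y=2) weight 1/18
Group by Y:
  weight(Y=2) = 41/108
  weight(Y=3) = 13/108
Total weight = 41/108 + 13/108 = 1/2
P(Y=2 | obs) = 41/108 / 1/2 = 41/54
P(Y=3 | obs) = 13/108 / 1/2 = 13/54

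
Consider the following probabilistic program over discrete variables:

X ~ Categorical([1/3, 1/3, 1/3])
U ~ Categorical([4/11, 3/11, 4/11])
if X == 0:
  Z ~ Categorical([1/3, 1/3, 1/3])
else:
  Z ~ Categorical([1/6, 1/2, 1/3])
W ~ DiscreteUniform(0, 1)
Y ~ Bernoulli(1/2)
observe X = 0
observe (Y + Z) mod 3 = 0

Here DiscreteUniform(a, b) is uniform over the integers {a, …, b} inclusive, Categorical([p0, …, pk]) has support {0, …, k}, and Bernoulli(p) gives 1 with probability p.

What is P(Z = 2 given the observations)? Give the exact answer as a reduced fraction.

P(Z = 2 | obs) = 1/2

Enumerate traces; 12 have nonzero weight after conditioning:
  (X=0, U=0, Z=0, W=0, Y=0) weight 1/99
  (X=0, U=0, Z=0, W=1, Y=0) weight 1/99
  (X=0, U=0, Z=2, W=0, Y=1) weight 1/99
  (X=0, U=0, Z=2, W=1, Y=1) weight 1/99
  (X=0, U=1, Z=0, W=0, Y=0) weight 1/132
  (X=0, U=1, Z=0, W=1, Y=0) weight 1/132
  (X=0, U=1, Z=2, W=0, Y=1) weight 1/132
  (X=0, U=1, Z=2, W=1, Y=1) weight 1/132
  … 4 more
Group by Z:
  weight(Z=0) = 1/18
  weight(Z=2) = 1/18
Total weight = 1/18 + 1/18 = 1/9
P(Z=0 | obs) = 1/18 / 1/9 = 1/2
P(Z=2 | obs) = 1/18 / 1/9 = 1/2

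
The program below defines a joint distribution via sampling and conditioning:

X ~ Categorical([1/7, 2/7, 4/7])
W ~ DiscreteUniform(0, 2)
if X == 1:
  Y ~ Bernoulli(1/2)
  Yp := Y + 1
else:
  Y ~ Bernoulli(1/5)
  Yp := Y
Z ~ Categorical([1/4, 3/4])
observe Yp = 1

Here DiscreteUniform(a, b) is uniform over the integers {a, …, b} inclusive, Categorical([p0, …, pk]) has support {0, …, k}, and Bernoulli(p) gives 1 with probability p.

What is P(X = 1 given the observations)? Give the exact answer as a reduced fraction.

P(X = 1 | obs) = 1/2

Enumerate traces; 18 have nonzero weight after conditioning:
  (X=0, W=0, Y=1, Z=0) weight 1/420
  (X=0, W=0, Y=1, Z=1) weight 1/140
  (X=0, W=1, Y=1, Z=0) weight 1/420
  (X=0, W=1, Y=1, Z=1) weight 1/140
  (X=0, W=2, Y=1, Z=0) weight 1/420
  (X=0, W=2, Y=1, Z=1) weight 1/140
  (X=1, W=0, Y=0, Z=0) weight 1/84
  (X=1, W=0, Y=0, Z=1) weight 1/28
  (X=2, W=0, Y=1, Z=0) weight 1/105
  … 9 more
Group by X:
  weight(X=0) = 1/35
  weight(X=1) = 1/7
  weight(X=2) = 4/35
Total weight = 1/35 + 1/7 + 4/35 = 2/7
P(X=0 | obs) = 1/35 / 2/7 = 1/10
P(X=1 | obs) = 1/7 / 2/7 = 1/2
P(X=2 | obs) = 4/35 / 2/7 = 2/5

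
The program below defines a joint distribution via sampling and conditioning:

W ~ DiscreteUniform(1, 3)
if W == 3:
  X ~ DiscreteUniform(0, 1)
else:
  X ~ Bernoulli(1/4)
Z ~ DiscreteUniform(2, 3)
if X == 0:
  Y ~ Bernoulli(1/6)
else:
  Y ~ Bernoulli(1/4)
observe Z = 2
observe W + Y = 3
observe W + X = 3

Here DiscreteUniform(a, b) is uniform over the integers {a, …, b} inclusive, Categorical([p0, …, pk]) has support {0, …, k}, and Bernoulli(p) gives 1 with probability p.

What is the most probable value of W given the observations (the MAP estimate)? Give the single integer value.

Enumerate traces; 2 have nonzero weight after conditioning:
  (W=2, X=1, Z=2, Y=1) weight 1/96
  (W=3, X=0, Z=2, Y=0) weight 5/72
Group by W:
  weight(W=2) = 1/96
  weight(W=3) = 5/72
Total weight = 1/96 + 5/72 = 23/288
P(W=2 | obs) = 1/96 / 23/288 = 3/23
P(W=3 | obs) = 5/72 / 23/288 = 20/23
argmax = 3

argmax_v P(W = v | obs) = 3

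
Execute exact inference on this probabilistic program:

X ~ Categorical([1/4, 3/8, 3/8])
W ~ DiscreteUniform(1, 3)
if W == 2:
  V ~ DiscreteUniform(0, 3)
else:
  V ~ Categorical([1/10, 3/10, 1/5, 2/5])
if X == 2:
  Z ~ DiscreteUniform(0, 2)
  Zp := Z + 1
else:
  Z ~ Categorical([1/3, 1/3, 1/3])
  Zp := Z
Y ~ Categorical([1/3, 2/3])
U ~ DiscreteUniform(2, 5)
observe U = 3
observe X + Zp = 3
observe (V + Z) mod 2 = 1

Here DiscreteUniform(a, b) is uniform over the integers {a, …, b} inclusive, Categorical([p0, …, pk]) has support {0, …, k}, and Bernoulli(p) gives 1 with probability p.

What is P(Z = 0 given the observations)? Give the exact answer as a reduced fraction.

P(Z = 0 | obs) = 1/2

Enumerate traces; 24 have nonzero weight after conditioning:
  (X=1, W=1, V=1, Z=2, Y=0, U=3) weight 1/960
  (X=1, W=1, V=1, Z=2, Y=1, U=3) weight 1/480
  (X=1, W=1, V=3, Z=2, Y=0, U=3) weight 1/720
  (X=1, W=1, V=3, Z=2, Y=1, U=3) weight 1/360
  (X=1, W=2, V=1, Z=2, Y=0, U=3) weight 1/1152
  (X=1, W=2, V=1, Z=2, Y=1, U=3) weight 1/576
  (X=1, W=2, V=3, Z=2, Y=0, U=3) weight 1/1152
  (X=1, W=2, V=3, Z=2, Y=1, U=3) weight 1/576
  (X=2, W=1, V=1, Z=0, Y=0, U=3) weight 1/960
  … 15 more
Group by Z:
  weight(Z=0) = 19/960
  weight(Z=2) = 19/960
Total weight = 19/960 + 19/960 = 19/480
P(Z=0 | obs) = 19/960 / 19/480 = 1/2
P(Z=2 | obs) = 19/960 / 19/480 = 1/2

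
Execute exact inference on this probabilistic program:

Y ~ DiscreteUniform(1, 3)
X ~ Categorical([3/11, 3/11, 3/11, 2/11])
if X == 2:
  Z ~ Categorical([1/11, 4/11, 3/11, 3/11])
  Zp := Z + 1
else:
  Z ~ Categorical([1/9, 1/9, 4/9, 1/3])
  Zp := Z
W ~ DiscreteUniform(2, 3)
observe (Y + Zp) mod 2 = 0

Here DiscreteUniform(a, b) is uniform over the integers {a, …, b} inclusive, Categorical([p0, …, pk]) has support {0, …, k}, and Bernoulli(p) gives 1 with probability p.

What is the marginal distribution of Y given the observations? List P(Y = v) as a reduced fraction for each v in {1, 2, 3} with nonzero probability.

P(Y=1) = 460/1549, P(Y=2) = 629/1549, P(Y=3) = 460/1549

Enumerate traces; 48 have nonzero weight after conditioning:
  (Y=1, X=0, Z=1, W=2) weight 1/198
  (Y=1, X=0, Z=1, W=3) weight 1/198
  (Y=1, X=0, Z=3, W=2) weight 1/66
  (Y=1, X=0, Z=3, W=3) weight 1/66
  (Y=1, X=1, Z=1, W=2) weight 1/198
  (Y=1, X=1, Z=1, W=3) weight 1/198
  (Y=1, X=1, Z=3, W=2) weight 1/66
  (Y=1, X=1, Z=3, W=3) weight 1/66
  (Y=2, X=0, Z=0, W=2) weight 1/198
  (Y=3, X=0, Z=1, W=2) weight 1/198
  … 38 more
Group by Y:
  weight(Y=1) = 460/3267
  weight(Y=2) = 629/3267
  weight(Y=3) = 460/3267
Total weight = 460/3267 + 629/3267 + 460/3267 = 1549/3267
P(Y=1 | obs) = 460/3267 / 1549/3267 = 460/1549
P(Y=2 | obs) = 629/3267 / 1549/3267 = 629/1549
P(Y=3 | obs) = 460/3267 / 1549/3267 = 460/1549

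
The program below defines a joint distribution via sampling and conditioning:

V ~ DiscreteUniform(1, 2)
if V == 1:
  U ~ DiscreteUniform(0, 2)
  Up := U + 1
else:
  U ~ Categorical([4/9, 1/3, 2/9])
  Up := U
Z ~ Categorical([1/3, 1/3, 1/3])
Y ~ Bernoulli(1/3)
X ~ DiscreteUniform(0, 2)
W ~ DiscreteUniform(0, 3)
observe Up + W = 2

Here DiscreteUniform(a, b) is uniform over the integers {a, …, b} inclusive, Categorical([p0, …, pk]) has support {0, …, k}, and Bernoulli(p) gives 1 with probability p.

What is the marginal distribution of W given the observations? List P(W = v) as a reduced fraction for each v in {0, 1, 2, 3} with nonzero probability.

P(W=0) = 1/3, P(W=1) = 2/5, P(W=2) = 4/15

Enumerate traces; 90 have nonzero weight after conditioning:
  (V=1, U=0, Z=0, Y=0, X=0, W=1) weight 1/324
  (V=1, U=0, Z=0, Y=0, X=1, W=1) weight 1/324
  (V=1, U=0, Z=0, Y=0, X=2, W=1) weight 1/324
  (V=1, U=0, Z=0, Y=1, X=0, W=1) weight 1/648
  (V=1, U=0, Z=0, Y=1, X=1, W=1) weight 1/648
  (V=1, U=0, Z=0, Y=1, X=2, W=1) weight 1/648
  (V=1, U=0, Z=1, Y=0, X=0, W=1) weight 1/324
  (V=1, U=0, Z=1, Y=0, X=1, W=1) weight 1/324
  (V=1, U=1, Z=0, Y=0, X=0, W=0) weight 1/324
  (V=2, U=0, Z=0, Y=0, X=0, W=2) weight 1/243
  … 80 more
Group by W:
  weight(W=0) = 5/72
  weight(W=1) = 1/12
  weight(W=2) = 1/18
Total weight = 5/72 + 1/12 + 1/18 = 5/24
P(W=0 | obs) = 5/72 / 5/24 = 1/3
P(W=1 | obs) = 1/12 / 5/24 = 2/5
P(W=2 | obs) = 1/18 / 5/24 = 4/15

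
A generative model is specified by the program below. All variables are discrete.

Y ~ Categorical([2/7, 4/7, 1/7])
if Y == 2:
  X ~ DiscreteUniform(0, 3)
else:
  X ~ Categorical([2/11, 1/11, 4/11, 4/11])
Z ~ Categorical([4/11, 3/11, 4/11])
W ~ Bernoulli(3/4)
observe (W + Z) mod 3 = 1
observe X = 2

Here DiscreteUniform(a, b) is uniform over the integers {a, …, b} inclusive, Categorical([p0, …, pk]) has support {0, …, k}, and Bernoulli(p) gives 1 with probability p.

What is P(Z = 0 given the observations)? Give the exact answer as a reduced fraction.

Enumerate traces; 6 have nonzero weight after conditioning:
  (Y=0, X=2, Z=0, W=1) weight 24/847
  (Y=0, X=2, Z=1, W=0) weight 6/847
  (Y=1, X=2, Z=0, W=1) weight 48/847
  (Y=1, X=2, Z=1, W=0) weight 12/847
  (Y=2, X=2, Z=0, W=1) weight 3/308
  (Y=2, X=2, Z=1, W=0) weight 3/1232
Group by Z:
  weight(Z=0) = 321/3388
  weight(Z=1) = 321/13552
Total weight = 321/3388 + 321/13552 = 1605/13552
P(Z=0 | obs) = 321/3388 / 1605/13552 = 4/5
P(Z=1 | obs) = 321/13552 / 1605/13552 = 1/5

P(Z = 0 | obs) = 4/5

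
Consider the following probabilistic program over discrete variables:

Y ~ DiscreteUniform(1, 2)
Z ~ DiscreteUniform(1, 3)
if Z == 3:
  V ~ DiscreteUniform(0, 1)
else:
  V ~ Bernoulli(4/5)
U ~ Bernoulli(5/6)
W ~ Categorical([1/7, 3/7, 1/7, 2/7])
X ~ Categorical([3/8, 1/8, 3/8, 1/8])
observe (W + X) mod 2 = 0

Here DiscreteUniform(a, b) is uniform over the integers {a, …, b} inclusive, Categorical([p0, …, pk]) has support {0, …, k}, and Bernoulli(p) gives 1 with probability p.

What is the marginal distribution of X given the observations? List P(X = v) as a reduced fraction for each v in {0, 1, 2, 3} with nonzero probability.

P(X=0) = 3/11, P(X=1) = 5/22, P(X=2) = 3/11, P(X=3) = 5/22

Enumerate traces; 192 have nonzero weight after conditioning:
  (Y=1, Z=1, V=0, U=0, W=0, X=0) weight 1/3360
  (Y=1, Z=1, V=0, U=0, W=0, X=2) weight 1/3360
  (Y=1, Z=1, V=0, U=0, W=1, X=1) weight 1/3360
  (Y=1, Z=1, V=0, U=0, W=1, X=3) weight 1/3360
  (Y=1, Z=1, V=0, U=0, W=2, X=0) weight 1/3360
  (Y=1, Z=1, V=0, U=0, W=2, X=2) weight 1/3360
  (Y=1, Z=1, V=0, U=0, W=3, X=1) weight 1/5040
  (Y=1, Z=1, V=0, U=0, W=3, X=3) weight 1/5040
  … 184 more
Group by X:
  weight(X=0) = 3/28
  weight(X=1) = 5/56
  weight(X=2) = 3/28
  weight(X=3) = 5/56
Total weight = 3/28 + 5/56 + 3/28 + 5/56 = 11/28
P(X=0 | obs) = 3/28 / 11/28 = 3/11
P(X=1 | obs) = 5/56 / 11/28 = 5/22
P(X=2 | obs) = 3/28 / 11/28 = 3/11
P(X=3 | obs) = 5/56 / 11/28 = 5/22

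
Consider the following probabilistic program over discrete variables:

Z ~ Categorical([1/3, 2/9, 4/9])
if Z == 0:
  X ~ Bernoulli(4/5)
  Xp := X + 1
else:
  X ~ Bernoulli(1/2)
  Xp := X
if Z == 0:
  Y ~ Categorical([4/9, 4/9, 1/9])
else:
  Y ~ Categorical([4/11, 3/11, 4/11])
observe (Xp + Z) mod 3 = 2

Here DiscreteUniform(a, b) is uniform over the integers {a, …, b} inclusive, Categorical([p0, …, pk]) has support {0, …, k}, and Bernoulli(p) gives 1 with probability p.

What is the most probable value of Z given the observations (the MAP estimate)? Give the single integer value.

argmax_v P(Z = v | obs) = 0

Enumerate traces; 9 have nonzero weight after conditioning:
  (Z=0, X=1, Y=0) weight 16/135
  (Z=0, X=1, Y=1) weight 16/135
  (Z=0, X=1, Y=2) weight 4/135
  (Z=1, X=1, Y=0) weight 4/99
  (Z=1, X=1, Y=1) weight 1/33
  (Z=1, X=1, Y=2) weight 4/99
  (Z=2, X=0, Y=0) weight 8/99
  (Z=2, X=0, Y=1) weight 2/33
  … 1 more
Group by Z:
  weight(Z=0) = 4/15
  weight(Z=1) = 1/9
  weight(Z=2) = 2/9
Total weight = 4/15 + 1/9 + 2/9 = 3/5
P(Z=0 | obs) = 4/15 / 3/5 = 4/9
P(Z=1 | obs) = 1/9 / 3/5 = 5/27
P(Z=2 | obs) = 2/9 / 3/5 = 10/27
argmax = 0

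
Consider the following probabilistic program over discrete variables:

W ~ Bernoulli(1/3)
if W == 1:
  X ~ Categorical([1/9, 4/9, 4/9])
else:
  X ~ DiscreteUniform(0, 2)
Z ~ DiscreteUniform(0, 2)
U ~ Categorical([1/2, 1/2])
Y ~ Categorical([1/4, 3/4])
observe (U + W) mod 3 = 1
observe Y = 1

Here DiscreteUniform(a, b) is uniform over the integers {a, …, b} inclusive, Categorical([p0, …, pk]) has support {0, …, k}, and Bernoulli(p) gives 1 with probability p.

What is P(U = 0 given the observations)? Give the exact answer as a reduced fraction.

P(U = 0 | obs) = 1/3

Enumerate traces; 18 have nonzero weight after conditioning:
  (W=0, X=0, Z=0, U=1, Y=1) weight 1/36
  (W=0, X=0, Z=1, U=1, Y=1) weight 1/36
  (W=0, X=0, Z=2, U=1, Y=1) weight 1/36
  (W=0, X=1, Z=0, U=1, Y=1) weight 1/36
  (W=0, X=1, Z=1, U=1, Y=1) weight 1/36
  (W=0, X=1, Z=2, U=1, Y=1) weight 1/36
  (W=0, X=2, Z=0, U=1, Y=1) weight 1/36
  (W=0, X=2, Z=1, U=1, Y=1) weight 1/36
  (W=1, X=0, Z=0, U=0, Y=1) weight 1/216
  … 9 more
Group by U:
  weight(U=0) = 1/8
  weight(U=1) = 1/4
Total weight = 1/8 + 1/4 = 3/8
P(U=0 | obs) = 1/8 / 3/8 = 1/3
P(U=1 | obs) = 1/4 / 3/8 = 2/3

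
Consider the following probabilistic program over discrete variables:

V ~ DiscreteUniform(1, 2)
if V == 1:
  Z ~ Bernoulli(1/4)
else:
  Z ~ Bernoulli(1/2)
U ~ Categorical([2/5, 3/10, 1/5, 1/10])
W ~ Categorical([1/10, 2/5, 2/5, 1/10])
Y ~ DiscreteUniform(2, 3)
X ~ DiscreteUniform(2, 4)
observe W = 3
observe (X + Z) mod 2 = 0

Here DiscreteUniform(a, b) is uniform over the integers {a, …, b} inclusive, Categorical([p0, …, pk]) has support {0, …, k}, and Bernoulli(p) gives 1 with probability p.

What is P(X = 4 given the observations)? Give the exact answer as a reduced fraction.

P(X = 4 | obs) = 5/13

Enumerate traces; 48 have nonzero weight after conditioning:
  (V=1, Z=0, U=0, W=3, Y=2, X=2) weight 1/400
  (V=1, Z=0, U=0, W=3, Y=2, X=4) weight 1/400
  (V=1, Z=0, U=0, W=3, Y=3, X=2) weight 1/400
  (V=1, Z=0, U=0, W=3, Y=3, X=4) weight 1/400
  (V=1, Z=0, U=1, W=3, Y=2, X=2) weight 3/1600
  (V=1, Z=0, U=1, W=3, Y=2, X=4) weight 3/1600
  (V=1, Z=0, U=1, W=3, Y=3, X=2) weight 3/1600
  (V=1, Z=0, U=1, W=3, Y=3, X=4) weight 3/1600
  (V=1, Z=1, U=0, W=3, Y=2, X=3) weight 1/1200
  … 39 more
Group by X:
  weight(X=2) = 1/48
  weight(X=3) = 1/80
  weight(X=4) = 1/48
Total weight = 1/48 + 1/80 + 1/48 = 13/240
P(X=2 | obs) = 1/48 / 13/240 = 5/13
P(X=3 | obs) = 1/80 / 13/240 = 3/13
P(X=4 | obs) = 1/48 / 13/240 = 5/13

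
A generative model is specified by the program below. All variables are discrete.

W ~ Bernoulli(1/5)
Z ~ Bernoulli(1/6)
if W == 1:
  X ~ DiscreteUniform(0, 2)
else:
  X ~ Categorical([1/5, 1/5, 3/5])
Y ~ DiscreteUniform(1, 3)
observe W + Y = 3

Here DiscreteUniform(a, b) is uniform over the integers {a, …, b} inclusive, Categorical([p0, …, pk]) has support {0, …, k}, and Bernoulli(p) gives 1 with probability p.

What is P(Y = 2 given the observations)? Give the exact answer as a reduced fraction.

Enumerate traces; 12 have nonzero weight after conditioning:
  (W=0, Z=0, X=0, Y=3) weight 2/45
  (W=0, Z=0, X=1, Y=3) weight 2/45
  (W=0, Z=0, X=2, Y=3) weight 2/15
  (W=0, Z=1, X=0, Y=3) weight 2/225
  (W=0, Z=1, X=1, Y=3) weight 2/225
  (W=0, Z=1, X=2, Y=3) weight 2/75
  (W=1, Z=0, X=0, Y=2) weight 1/54
  (W=1, Z=0, X=1, Y=2) weight 1/54
  … 4 more
Group by Y:
  weight(Y=2) = 1/15
  weight(Y=3) = 4/15
Total weight = 1/15 + 4/15 = 1/3
P(Y=2 | obs) = 1/15 / 1/3 = 1/5
P(Y=3 | obs) = 4/15 / 1/3 = 4/5

P(Y = 2 | obs) = 1/5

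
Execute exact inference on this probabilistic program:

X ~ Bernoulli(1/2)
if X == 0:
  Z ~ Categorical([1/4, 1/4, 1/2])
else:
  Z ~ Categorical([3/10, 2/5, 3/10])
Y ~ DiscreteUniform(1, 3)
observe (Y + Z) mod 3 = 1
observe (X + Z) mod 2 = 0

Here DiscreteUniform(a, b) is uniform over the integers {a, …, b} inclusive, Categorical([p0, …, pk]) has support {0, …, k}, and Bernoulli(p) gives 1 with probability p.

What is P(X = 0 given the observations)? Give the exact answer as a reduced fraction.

Enumerate traces; 3 have nonzero weight after conditioning:
  (X=0, Z=0, Y=1) weight 1/24
  (X=0, Z=2, Y=2) weight 1/12
  (X=1, Z=1, Y=3) weight 1/15
Group by X:
  weight(X=0) = 1/8
  weight(X=1) = 1/15
Total weight = 1/8 + 1/15 = 23/120
P(X=0 | obs) = 1/8 / 23/120 = 15/23
P(X=1 | obs) = 1/15 / 23/120 = 8/23

P(X = 0 | obs) = 15/23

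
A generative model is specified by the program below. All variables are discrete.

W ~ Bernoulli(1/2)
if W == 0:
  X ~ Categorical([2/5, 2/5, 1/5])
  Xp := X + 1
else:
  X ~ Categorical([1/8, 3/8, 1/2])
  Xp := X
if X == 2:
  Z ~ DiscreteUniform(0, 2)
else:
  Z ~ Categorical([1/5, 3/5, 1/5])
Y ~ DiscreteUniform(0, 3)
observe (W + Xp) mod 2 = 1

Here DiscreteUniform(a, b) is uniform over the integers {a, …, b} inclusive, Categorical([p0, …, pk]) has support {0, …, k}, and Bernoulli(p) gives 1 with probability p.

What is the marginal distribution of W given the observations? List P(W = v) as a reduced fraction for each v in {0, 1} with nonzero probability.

Enumerate traces; 48 have nonzero weight after conditioning:
  (W=0, X=0, Z=0, Y=0) weight 1/100
  (W=0, X=0, Z=0, Y=1) weight 1/100
  (W=0, X=0, Z=0, Y=2) weight 1/100
  (W=0, X=0, Z=0, Y=3) weight 1/100
  (W=0, X=0, Z=1, Y=0) weight 3/100
  (W=0, X=0, Z=1, Y=1) weight 3/100
  (W=0, X=0, Z=1, Y=2) weight 3/100
  (W=0, X=0, Z=1, Y=3) weight 3/100
  (W=1, X=0, Z=0, Y=0) weight 1/320
  … 39 more
Group by W:
  weight(W=0) = 3/10
  weight(W=1) = 5/16
Total weight = 3/10 + 5/16 = 49/80
P(W=0 | obs) = 3/10 / 49/80 = 24/49
P(W=1 | obs) = 5/16 / 49/80 = 25/49

P(W=0) = 24/49, P(W=1) = 25/49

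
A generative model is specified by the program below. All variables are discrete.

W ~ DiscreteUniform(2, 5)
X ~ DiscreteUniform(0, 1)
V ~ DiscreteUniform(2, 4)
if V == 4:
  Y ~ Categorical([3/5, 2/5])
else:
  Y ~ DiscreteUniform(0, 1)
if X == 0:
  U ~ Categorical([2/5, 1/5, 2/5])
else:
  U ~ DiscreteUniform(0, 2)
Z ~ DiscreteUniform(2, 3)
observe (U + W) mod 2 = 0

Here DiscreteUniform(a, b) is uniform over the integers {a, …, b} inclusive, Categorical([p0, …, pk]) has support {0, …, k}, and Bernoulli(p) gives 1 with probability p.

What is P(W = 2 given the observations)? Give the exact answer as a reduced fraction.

Enumerate traces; 144 have nonzero weight after conditioning:
  (W=2, X=0, V=2, Y=0, U=0, Z=2) weight 1/240
  (W=2, X=0, V=2, Y=0, U=0, Z=3) weight 1/240
  (W=2, X=0, V=2, Y=0, U=2, Z=2) weight 1/240
  (W=2, X=0, V=2, Y=0, U=2, Z=3) weight 1/240
  (W=2, X=0, V=2, Y=1, U=0, Z=2) weight 1/240
  (W=2, X=0, V=2, Y=1, U=0, Z=3) weight 1/240
  (W=2, X=0, V=2, Y=1, U=2, Z=2) weight 1/240
  (W=2, X=0, V=2, Y=1, U=2, Z=3) weight 1/240
  (W=3, X=0, V=2, Y=0, U=1, Z=2) weight 1/480
  (W=4, X=0, V=2, Y=0, U=0, Z=2) weight 1/240
  … 134 more
Group by W:
  weight(W=2) = 11/60
  weight(W=3) = 1/15
  weight(W=4) = 11/60
  weight(W=5) = 1/15
Total weight = 11/60 + 1/15 + 11/60 + 1/15 = 1/2
P(W=2 | obs) = 11/60 / 1/2 = 11/30
P(W=3 | obs) = 1/15 / 1/2 = 2/15
P(W=4 | obs) = 11/60 / 1/2 = 11/30
P(W=5 | obs) = 1/15 / 1/2 = 2/15

P(W = 2 | obs) = 11/30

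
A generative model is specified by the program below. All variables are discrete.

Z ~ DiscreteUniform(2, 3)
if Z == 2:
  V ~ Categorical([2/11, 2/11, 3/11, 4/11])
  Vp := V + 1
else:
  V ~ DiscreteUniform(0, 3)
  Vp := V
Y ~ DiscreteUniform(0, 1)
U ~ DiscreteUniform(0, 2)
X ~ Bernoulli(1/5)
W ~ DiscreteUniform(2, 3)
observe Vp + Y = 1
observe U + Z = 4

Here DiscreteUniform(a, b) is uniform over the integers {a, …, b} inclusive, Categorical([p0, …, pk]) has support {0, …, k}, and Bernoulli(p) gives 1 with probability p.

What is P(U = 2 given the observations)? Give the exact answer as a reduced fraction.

Enumerate traces; 12 have nonzero weight after conditioning:
  (Z=2, V=0, Y=0, U=2, X=0, W=2) weight 1/165
  (Z=2, V=0, Y=0, U=2, X=0, W=3) weight 1/165
  (Z=2, V=0, Y=0, U=2, X=1, W=2) weight 1/660
  (Z=2, V=0, Y=0, U=2, X=1, W=3) weight 1/660
  (Z=3, V=0, Y=1, U=1, X=0, W=2) weight 1/120
  (Z=3, V=0, Y=1, U=1, X=0, W=3) weight 1/120
  (Z=3, V=0, Y=1, U=1, X=1, W=2) weight 1/480
  (Z=3, V=0, Y=1, U=1, X=1, W=3) weight 1/480
  … 4 more
Group by U:
  weight(U=1) = 1/24
  weight(U=2) = 1/66
Total weight = 1/24 + 1/66 = 5/88
P(U=1 | obs) = 1/24 / 5/88 = 11/15
P(U=2 | obs) = 1/66 / 5/88 = 4/15

P(U = 2 | obs) = 4/15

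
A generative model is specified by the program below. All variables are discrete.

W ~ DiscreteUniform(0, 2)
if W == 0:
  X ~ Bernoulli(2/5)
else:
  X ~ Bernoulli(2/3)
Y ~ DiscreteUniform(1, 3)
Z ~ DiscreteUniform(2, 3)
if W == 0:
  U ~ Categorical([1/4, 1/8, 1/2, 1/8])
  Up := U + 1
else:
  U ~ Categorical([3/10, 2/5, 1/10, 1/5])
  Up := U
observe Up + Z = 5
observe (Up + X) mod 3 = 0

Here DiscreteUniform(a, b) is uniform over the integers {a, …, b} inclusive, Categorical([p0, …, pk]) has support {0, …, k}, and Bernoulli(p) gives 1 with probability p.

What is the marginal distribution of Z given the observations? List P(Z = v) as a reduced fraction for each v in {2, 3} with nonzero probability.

P(Z=2) = 26/37, P(Z=3) = 11/37

Enumerate traces; 18 have nonzero weight after conditioning:
  (W=0, X=0, Y=1, Z=2, U=2) weight 1/60
  (W=0, X=0, Y=2, Z=2, U=2) weight 1/60
  (W=0, X=0, Y=3, Z=2, U=2) weight 1/60
  (W=0, X=1, Y=1, Z=3, U=1) weight 1/360
  (W=0, X=1, Y=2, Z=3, U=1) weight 1/360
  (W=0, X=1, Y=3, Z=3, U=1) weight 1/360
  (W=1, X=0, Y=1, Z=2, U=3) weight 1/270
  (W=1, X=0, Y=2, Z=2, U=3) weight 1/270
  … 10 more
Group by Z:
  weight(Z=2) = 13/180
  weight(Z=3) = 11/360
Total weight = 13/180 + 11/360 = 37/360
P(Z=2 | obs) = 13/180 / 37/360 = 26/37
P(Z=3 | obs) = 11/360 / 37/360 = 11/37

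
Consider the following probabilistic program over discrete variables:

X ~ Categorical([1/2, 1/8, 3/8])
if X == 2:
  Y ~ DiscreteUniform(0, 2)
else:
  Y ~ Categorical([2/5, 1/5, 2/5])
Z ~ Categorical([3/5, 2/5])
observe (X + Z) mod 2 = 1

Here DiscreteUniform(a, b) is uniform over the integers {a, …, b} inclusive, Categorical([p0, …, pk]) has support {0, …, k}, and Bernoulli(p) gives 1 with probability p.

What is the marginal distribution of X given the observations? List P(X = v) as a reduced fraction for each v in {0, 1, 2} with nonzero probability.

P(X=0) = 8/17, P(X=1) = 3/17, P(X=2) = 6/17

Enumerate traces; 9 have nonzero weight after conditioning:
  (X=0, Y=0, Z=1) weight 2/25
  (X=0, Y=1, Z=1) weight 1/25
  (X=0, Y=2, Z=1) weight 2/25
  (X=1, Y=0, Z=0) weight 3/100
  (X=1, Y=1, Z=0) weight 3/200
  (X=1, Y=2, Z=0) weight 3/100
  (X=2, Y=0, Z=1) weight 1/20
  (X=2, Y=1, Z=1) weight 1/20
  … 1 more
Group by X:
  weight(X=0) = 1/5
  weight(X=1) = 3/40
  weight(X=2) = 3/20
Total weight = 1/5 + 3/40 + 3/20 = 17/40
P(X=0 | obs) = 1/5 / 17/40 = 8/17
P(X=1 | obs) = 3/40 / 17/40 = 3/17
P(X=2 | obs) = 3/20 / 17/40 = 6/17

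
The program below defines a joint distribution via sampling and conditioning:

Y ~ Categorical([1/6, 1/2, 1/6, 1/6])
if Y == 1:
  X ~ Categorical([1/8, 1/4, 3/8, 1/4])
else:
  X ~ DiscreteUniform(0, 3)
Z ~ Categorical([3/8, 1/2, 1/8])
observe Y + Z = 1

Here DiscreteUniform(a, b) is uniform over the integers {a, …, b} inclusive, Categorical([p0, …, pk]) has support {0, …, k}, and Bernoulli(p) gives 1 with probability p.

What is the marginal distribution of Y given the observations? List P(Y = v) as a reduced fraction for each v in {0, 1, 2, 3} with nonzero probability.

P(Y=0) = 4/13, P(Y=1) = 9/13

Enumerate traces; 8 have nonzero weight after conditioning:
  (Y=0, X=0, Z=1) weight 1/48
  (Y=0, X=1, Z=1) weight 1/48
  (Y=0, X=2, Z=1) weight 1/48
  (Y=0, X=3, Z=1) weight 1/48
  (Y=1, X=0, Z=0) weight 3/128
  (Y=1, X=1, Z=0) weight 3/64
  (Y=1, X=2, Z=0) weight 9/128
  (Y=1, X=3, Z=0) weight 3/64
Group by Y:
  weight(Y=0) = 1/12
  weight(Y=1) = 3/16
Total weight = 1/12 + 3/16 = 13/48
P(Y=0 | obs) = 1/12 / 13/48 = 4/13
P(Y=1 | obs) = 3/16 / 13/48 = 9/13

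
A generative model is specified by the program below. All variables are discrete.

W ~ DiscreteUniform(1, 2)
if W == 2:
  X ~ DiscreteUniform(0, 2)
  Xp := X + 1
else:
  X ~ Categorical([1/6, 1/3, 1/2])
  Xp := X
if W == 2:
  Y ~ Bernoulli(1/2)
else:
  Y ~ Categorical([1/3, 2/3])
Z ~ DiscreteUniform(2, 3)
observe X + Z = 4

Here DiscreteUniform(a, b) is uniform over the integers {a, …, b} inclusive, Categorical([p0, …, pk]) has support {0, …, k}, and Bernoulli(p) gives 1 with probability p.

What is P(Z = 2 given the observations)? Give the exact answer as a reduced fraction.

P(Z = 2 | obs) = 5/9

Enumerate traces; 8 have nonzero weight after conditioning:
  (W=1, X=1, Y=0, Z=3) weight 1/36
  (W=1, X=1, Y=1, Z=3) weight 1/18
  (W=1, X=2, Y=0, Z=2) weight 1/24
  (W=1, X=2, Y=1, Z=2) weight 1/12
  (W=2, X=1, Y=0, Z=3) weight 1/24
  (W=2, X=1, Y=1, Z=3) weight 1/24
  (W=2, X=2, Y=0, Z=2) weight 1/24
  (W=2, X=2, Y=1, Z=2) weight 1/24
Group by Z:
  weight(Z=2) = 5/24
  weight(Z=3) = 1/6
Total weight = 5/24 + 1/6 = 3/8
P(Z=2 | obs) = 5/24 / 3/8 = 5/9
P(Z=3 | obs) = 1/6 / 3/8 = 4/9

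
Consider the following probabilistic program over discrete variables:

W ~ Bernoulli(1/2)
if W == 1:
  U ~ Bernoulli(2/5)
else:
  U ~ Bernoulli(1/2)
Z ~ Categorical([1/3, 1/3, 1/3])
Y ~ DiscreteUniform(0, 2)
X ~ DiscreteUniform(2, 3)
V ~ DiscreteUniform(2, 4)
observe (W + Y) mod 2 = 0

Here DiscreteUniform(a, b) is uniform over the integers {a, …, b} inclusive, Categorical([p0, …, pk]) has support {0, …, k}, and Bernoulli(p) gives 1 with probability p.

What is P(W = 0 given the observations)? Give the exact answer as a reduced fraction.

P(W = 0 | obs) = 2/3

Enumerate traces; 108 have nonzero weight after conditioning:
  (W=0, U=0, Z=0, Y=0, X=2, V=2) weight 1/216
  (W=0, U=0, Z=0, Y=0, X=2, V=3) weight 1/216
  (W=0, U=0, Z=0, Y=0, X=2, V=4) weight 1/216
  (W=0, U=0, Z=0, Y=0, X=3, V=2) weight 1/216
  (W=0, U=0, Z=0, Y=0, X=3, V=3) weight 1/216
  (W=0, U=0, Z=0, Y=0, X=3, V=4) weight 1/216
  (W=0, U=0, Z=0, Y=2, X=2, V=2) weight 1/216
  (W=0, U=0, Z=0, Y=2, X=2, V=3) weight 1/216
  (W=1, U=0, Z=0, Y=1, X=2, V=2) weight 1/180
  … 99 more
Group by W:
  weight(W=0) = 1/3
  weight(W=1) = 1/6
Total weight = 1/3 + 1/6 = 1/2
P(W=0 | obs) = 1/3 / 1/2 = 2/3
P(W=1 | obs) = 1/6 / 1/2 = 1/3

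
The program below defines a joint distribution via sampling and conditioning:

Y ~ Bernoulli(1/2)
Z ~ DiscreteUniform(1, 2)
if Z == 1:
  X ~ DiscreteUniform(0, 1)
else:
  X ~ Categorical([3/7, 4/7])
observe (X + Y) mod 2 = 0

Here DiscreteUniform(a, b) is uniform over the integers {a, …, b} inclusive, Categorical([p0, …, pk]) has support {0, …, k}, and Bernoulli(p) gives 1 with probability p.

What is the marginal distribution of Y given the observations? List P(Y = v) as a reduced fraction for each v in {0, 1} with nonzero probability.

Enumerate traces; 4 have nonzero weight after conditioning:
  (Y=0, Z=1, X=0) weight 1/8
  (Y=0, Z=2, X=0) weight 3/28
  (Y=1, Z=1, X=1) weight 1/8
  (Y=1, Z=2, X=1) weight 1/7
Group by Y:
  weight(Y=0) = 13/56
  weight(Y=1) = 15/56
Total weight = 13/56 + 15/56 = 1/2
P(Y=0 | obs) = 13/56 / 1/2 = 13/28
P(Y=1 | obs) = 15/56 / 1/2 = 15/28

P(Y=0) = 13/28, P(Y=1) = 15/28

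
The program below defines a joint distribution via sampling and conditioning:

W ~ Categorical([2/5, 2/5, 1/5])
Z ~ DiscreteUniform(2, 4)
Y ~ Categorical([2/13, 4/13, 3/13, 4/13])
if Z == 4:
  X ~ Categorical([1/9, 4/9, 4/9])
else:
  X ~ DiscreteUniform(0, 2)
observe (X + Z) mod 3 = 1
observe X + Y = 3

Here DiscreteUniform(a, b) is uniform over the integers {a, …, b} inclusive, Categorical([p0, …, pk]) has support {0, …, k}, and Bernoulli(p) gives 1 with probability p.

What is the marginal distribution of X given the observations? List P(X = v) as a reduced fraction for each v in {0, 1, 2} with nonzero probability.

Enumerate traces; 9 have nonzero weight after conditioning:
  (W=0, Z=2, Y=1, X=2) weight 8/585
  (W=0, Z=3, Y=2, X=1) weight 2/195
  (W=0, Z=4, Y=3, X=0) weight 8/1755
  (W=1, Z=2, Y=1, X=2) weight 8/585
  (W=1, Z=3, Y=2, X=1) weight 2/195
  (W=1, Z=4, Y=3, X=0) weight 8/1755
  (W=2, Z=2, Y=1, X=2) weight 4/585
  (W=2, Z=3, Y=2, X=1) weight 1/195
  … 1 more
Group by X:
  weight(X=0) = 4/351
  weight(X=1) = 1/39
  weight(X=2) = 4/117
Total weight = 4/351 + 1/39 + 4/117 = 25/351
P(X=0 | obs) = 4/351 / 25/351 = 4/25
P(X=1 | obs) = 1/39 / 25/351 = 9/25
P(X=2 | obs) = 4/117 / 25/351 = 12/25

P(X=0) = 4/25, P(X=1) = 9/25, P(X=2) = 12/25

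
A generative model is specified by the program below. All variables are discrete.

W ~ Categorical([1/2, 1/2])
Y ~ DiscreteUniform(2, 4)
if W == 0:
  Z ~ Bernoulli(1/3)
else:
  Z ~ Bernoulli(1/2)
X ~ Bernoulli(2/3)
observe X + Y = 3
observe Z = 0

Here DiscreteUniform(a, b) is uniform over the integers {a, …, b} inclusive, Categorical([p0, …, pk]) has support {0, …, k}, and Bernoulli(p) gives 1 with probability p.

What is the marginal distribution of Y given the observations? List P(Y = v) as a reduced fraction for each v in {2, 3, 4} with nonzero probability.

P(Y=2) = 2/3, P(Y=3) = 1/3

Enumerate traces; 4 have nonzero weight after conditioning:
  (W=0, Y=2, Z=0, X=1) weight 2/27
  (W=0, Y=3, Z=0, X=0) weight 1/27
  (W=1, Y=2, Z=0, X=1) weight 1/18
  (W=1, Y=3, Z=0, X=0) weight 1/36
Group by Y:
  weight(Y=2) = 7/54
  weight(Y=3) = 7/108
Total weight = 7/54 + 7/108 = 7/36
P(Y=2 | obs) = 7/54 / 7/36 = 2/3
P(Y=3 | obs) = 7/108 / 7/36 = 1/3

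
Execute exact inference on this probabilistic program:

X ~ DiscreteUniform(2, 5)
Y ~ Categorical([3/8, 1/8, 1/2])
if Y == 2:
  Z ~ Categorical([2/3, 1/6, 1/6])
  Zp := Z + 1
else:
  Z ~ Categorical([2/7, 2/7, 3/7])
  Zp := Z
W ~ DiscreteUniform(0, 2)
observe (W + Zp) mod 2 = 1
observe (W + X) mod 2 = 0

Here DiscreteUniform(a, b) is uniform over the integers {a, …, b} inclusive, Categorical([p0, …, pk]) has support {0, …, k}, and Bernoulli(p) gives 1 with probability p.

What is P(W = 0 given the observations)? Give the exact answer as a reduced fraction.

Enumerate traces; 26 have nonzero weight after conditioning:
  (X=2, Y=0, Z=1, W=0) weight 1/112
  (X=2, Y=0, Z=1, W=2) weight 1/112
  (X=2, Y=1, Z=1, W=0) weight 1/336
  (X=2, Y=1, Z=1, W=2) weight 1/336
  (X=2, Y=2, Z=0, W=0) weight 1/36
  (X=2, Y=2, Z=0, W=2) weight 1/36
  (X=2, Y=2, Z=2, W=0) weight 1/144
  (X=2, Y=2, Z=2, W=2) weight 1/144
  (X=3, Y=0, Z=0, W=1) weight 1/112
  … 17 more
Group by W:
  weight(W=0) = 47/504
  weight(W=1) = 37/504
  weight(W=2) = 47/504
Total weight = 47/504 + 37/504 + 47/504 = 131/504
P(W=0 | obs) = 47/504 / 131/504 = 47/131
P(W=1 | obs) = 37/504 / 131/504 = 37/131
P(W=2 | obs) = 47/504 / 131/504 = 47/131

P(W = 0 | obs) = 47/131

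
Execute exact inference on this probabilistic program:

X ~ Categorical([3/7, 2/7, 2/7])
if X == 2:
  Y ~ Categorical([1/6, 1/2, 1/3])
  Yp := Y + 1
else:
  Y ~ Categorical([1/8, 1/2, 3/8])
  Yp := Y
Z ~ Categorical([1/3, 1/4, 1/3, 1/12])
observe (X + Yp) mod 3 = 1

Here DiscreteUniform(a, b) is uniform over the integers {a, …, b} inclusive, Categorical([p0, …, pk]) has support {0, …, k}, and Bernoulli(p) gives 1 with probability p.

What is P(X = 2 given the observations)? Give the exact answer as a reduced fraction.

Enumerate traces; 12 have nonzero weight after conditioning:
  (X=0, Y=1, Z=0) weight 1/14
  (X=0, Y=1, Z=1) weight 3/56
  (X=0, Y=1, Z=2) weight 1/14
  (X=0, Y=1, Z=3) weight 1/56
  (X=1, Y=0, Z=0) weight 1/84
  (X=1, Y=0, Z=1) weight 1/112
  (X=1, Y=0, Z=2) weight 1/84
  (X=1, Y=0, Z=3) weight 1/336
  (X=2, Y=1, Z=0) weight 1/21
  … 3 more
Group by X:
  weight(X=0) = 3/14
  weight(X=1) = 1/28
  weight(X=2) = 1/7
Total weight = 3/14 + 1/28 + 1/7 = 11/28
P(X=0 | obs) = 3/14 / 11/28 = 6/11
P(X=1 | obs) = 1/28 / 11/28 = 1/11
P(X=2 | obs) = 1/7 / 11/28 = 4/11

P(X = 2 | obs) = 4/11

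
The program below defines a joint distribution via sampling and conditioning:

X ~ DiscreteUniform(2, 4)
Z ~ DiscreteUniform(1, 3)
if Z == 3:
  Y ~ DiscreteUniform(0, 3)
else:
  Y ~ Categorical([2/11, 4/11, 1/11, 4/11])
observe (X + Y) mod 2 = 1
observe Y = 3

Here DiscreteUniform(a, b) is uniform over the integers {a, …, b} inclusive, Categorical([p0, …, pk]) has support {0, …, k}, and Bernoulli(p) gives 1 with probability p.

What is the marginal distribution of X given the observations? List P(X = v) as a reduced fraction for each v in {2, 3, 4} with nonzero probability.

P(X=2) = 1/2, P(X=4) = 1/2

Enumerate traces; 6 have nonzero weight after conditioning:
  (X=2, Z=1, Y=3) weight 4/99
  (X=2, Z=2, Y=3) weight 4/99
  (X=2, Z=3, Y=3) weight 1/36
  (X=4, Z=1, Y=3) weight 4/99
  (X=4, Z=2, Y=3) weight 4/99
  (X=4, Z=3, Y=3) weight 1/36
Group by X:
  weight(X=2) = 43/396
  weight(X=4) = 43/396
Total weight = 43/396 + 43/396 = 43/198
P(X=2 | obs) = 43/396 / 43/198 = 1/2
P(X=4 | obs) = 43/396 / 43/198 = 1/2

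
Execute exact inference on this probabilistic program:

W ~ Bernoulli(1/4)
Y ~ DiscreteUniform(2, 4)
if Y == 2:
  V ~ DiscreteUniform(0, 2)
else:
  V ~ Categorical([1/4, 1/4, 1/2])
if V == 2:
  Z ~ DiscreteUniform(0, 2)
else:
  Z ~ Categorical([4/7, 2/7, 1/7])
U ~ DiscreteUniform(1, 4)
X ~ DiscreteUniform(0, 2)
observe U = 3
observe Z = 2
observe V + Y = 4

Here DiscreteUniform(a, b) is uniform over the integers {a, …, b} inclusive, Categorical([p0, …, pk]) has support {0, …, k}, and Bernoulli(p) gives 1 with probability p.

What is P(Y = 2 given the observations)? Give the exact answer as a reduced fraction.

Enumerate traces; 18 have nonzero weight after conditioning:
  (W=0, Y=2, V=2, Z=2, U=3, X=0) weight 1/432
  (W=0, Y=2, V=2, Z=2, U=3, X=1) weight 1/432
  (W=0, Y=2, V=2, Z=2, U=3, X=2) weight 1/432
  (W=0, Y=3, V=1, Z=2, U=3, X=0) weight 1/1344
  (W=0, Y=3, V=1, Z=2, U=3, X=1) weight 1/1344
  (W=0, Y=3, V=1, Z=2, U=3, X=2) weight 1/1344
  (W=0, Y=4, V=0, Z=2, U=3, X=0) weight 1/1344
  (W=0, Y=4, V=0, Z=2, U=3, X=1) weight 1/1344
  … 10 more
Group by Y:
  weight(Y=2) = 1/108
  weight(Y=3) = 1/336
  weight(Y=4) = 1/336
Total weight = 1/108 + 1/336 + 1/336 = 23/1512
P(Y=2 | obs) = 1/108 / 23/1512 = 14/23
P(Y=3 | obs) = 1/336 / 23/1512 = 9/46
P(Y=4 | obs) = 1/336 / 23/1512 = 9/46

P(Y = 2 | obs) = 14/23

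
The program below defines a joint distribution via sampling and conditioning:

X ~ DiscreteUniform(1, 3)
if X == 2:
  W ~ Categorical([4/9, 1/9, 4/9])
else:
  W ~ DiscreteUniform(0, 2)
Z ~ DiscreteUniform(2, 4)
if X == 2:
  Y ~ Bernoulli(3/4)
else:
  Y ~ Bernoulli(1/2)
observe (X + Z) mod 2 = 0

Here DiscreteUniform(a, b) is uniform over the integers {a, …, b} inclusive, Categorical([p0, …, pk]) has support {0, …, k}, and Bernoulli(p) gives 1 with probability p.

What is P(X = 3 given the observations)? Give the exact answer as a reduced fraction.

P(X = 3 | obs) = 1/4

Enumerate traces; 24 have nonzero weight after conditioning:
  (X=1, W=0, Z=3, Y=0) weight 1/54
  (X=1, W=0, Z=3, Y=1) weight 1/54
  (X=1, W=1, Z=3, Y=0) weight 1/54
  (X=1, W=1, Z=3, Y=1) weight 1/54
  (X=1, W=2, Z=3, Y=0) weight 1/54
  (X=1, W=2, Z=3, Y=1) weight 1/54
  (X=2, W=0, Z=2, Y=0) weight 1/81
  (X=2, W=0, Z=2, Y=1) weight 1/27
  (X=3, W=0, Z=3, Y=0) weight 1/54
  … 15 more
Group by X:
  weight(X=1) = 1/9
  weight(X=2) = 2/9
  weight(X=3) = 1/9
Total weight = 1/9 + 2/9 + 1/9 = 4/9
P(X=1 | obs) = 1/9 / 4/9 = 1/4
P(X=2 | obs) = 2/9 / 4/9 = 1/2
P(X=3 | obs) = 1/9 / 4/9 = 1/4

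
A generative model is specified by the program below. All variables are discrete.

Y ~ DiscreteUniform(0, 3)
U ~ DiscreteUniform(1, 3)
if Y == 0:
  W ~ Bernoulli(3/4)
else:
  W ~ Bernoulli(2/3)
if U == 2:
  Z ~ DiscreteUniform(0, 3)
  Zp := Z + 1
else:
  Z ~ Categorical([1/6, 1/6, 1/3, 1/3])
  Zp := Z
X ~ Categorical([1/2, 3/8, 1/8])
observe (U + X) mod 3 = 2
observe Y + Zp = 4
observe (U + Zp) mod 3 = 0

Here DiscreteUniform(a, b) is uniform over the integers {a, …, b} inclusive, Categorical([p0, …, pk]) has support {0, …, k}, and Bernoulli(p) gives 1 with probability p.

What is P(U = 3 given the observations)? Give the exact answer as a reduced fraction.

P(U = 3 | obs) = 1/10

Enumerate traces; 8 have nonzero weight after conditioning:
  (Y=0, U=2, W=0, Z=3, X=0) weight 1/384
  (Y=0, U=2, W=1, Z=3, X=0) weight 1/128
  (Y=1, U=3, W=0, Z=3, X=2) weight 1/864
  (Y=1, U=3, W=1, Z=3, X=2) weight 1/432
  (Y=2, U=1, W=0, Z=2, X=1) weight 1/288
  (Y=2, U=1, W=1, Z=2, X=1) weight 1/144
  (Y=3, U=2, W=0, Z=0, X=0) weight 1/288
  (Y=3, U=2, W=1, Z=0, X=0) weight 1/144
Group by U:
  weight(U=1) = 1/96
  weight(U=2) = 1/48
  weight(U=3) = 1/288
Total weight = 1/96 + 1/48 + 1/288 = 5/144
P(U=1 | obs) = 1/96 / 5/144 = 3/10
P(U=2 | obs) = 1/48 / 5/144 = 3/5
P(U=3 | obs) = 1/288 / 5/144 = 1/10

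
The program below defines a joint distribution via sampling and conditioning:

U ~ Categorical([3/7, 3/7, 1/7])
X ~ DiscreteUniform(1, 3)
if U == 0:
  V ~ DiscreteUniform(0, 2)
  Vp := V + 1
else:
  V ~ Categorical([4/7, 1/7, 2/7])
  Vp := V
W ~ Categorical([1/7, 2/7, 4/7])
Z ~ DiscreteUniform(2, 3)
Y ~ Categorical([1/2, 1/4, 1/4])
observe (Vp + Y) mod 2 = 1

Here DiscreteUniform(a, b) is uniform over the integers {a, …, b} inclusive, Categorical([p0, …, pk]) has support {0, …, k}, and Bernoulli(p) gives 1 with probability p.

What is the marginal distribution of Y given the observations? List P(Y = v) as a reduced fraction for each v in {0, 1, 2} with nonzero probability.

Enumerate traces; 234 have nonzero weight after conditioning:
  (U=0, X=1, V=0, W=0, Z=2, Y=0) weight 1/588
  (U=0, X=1, V=0, W=0, Z=2, Y=2) weight 1/1176
  (U=0, X=1, V=0, W=0, Z=3, Y=0) weight 1/588
  (U=0, X=1, V=0, W=0, Z=3, Y=2) weight 1/1176
  (U=0, X=1, V=0, W=1, Z=2, Y=0) weight 1/294
  (U=0, X=1, V=0, W=1, Z=2, Y=2) weight 1/588
  (U=0, X=1, V=0, W=1, Z=3, Y=0) weight 1/294
  (U=0, X=1, V=0, W=1, Z=3, Y=2) weight 1/588
  (U=0, X=1, V=1, W=0, Z=2, Y=1) weight 1/1176
  … 225 more
Group by Y:
  weight(Y=0) = 9/49
  weight(Y=1) = 31/196
  weight(Y=2) = 9/98
Total weight = 9/49 + 31/196 + 9/98 = 85/196
P(Y=0 | obs) = 9/49 / 85/196 = 36/85
P(Y=1 | obs) = 31/196 / 85/196 = 31/85
P(Y=2 | obs) = 9/98 / 85/196 = 18/85

P(Y=0) = 36/85, P(Y=1) = 31/85, P(Y=2) = 18/85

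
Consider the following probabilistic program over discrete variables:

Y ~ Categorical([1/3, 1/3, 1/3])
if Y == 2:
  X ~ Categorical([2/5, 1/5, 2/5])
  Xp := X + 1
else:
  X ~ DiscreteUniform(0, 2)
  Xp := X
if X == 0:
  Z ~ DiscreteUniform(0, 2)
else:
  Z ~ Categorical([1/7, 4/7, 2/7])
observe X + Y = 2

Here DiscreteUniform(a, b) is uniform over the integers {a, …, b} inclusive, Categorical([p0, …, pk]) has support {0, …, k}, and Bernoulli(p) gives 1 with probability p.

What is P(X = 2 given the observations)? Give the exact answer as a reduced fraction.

P(X = 2 | obs) = 5/16

Enumerate traces; 9 have nonzero weight after conditioning:
  (Y=0, X=2, Z=0) weight 1/63
  (Y=0, X=2, Z=1) weight 4/63
  (Y=0, X=2, Z=2) weight 2/63
  (Y=1, X=1, Z=0) weight 1/63
  (Y=1, X=1, Z=1) weight 4/63
  (Y=1, X=1, Z=2) weight 2/63
  (Y=2, X=0, Z=0) weight 2/45
  (Y=2, X=0, Z=1) weight 2/45
  … 1 more
Group by X:
  weight(X=0) = 2/15
  weight(X=1) = 1/9
  weight(X=2) = 1/9
Total weight = 2/15 + 1/9 + 1/9 = 16/45
P(X=0 | obs) = 2/15 / 16/45 = 3/8
P(X=1 | obs) = 1/9 / 16/45 = 5/16
P(X=2 | obs) = 1/9 / 16/45 = 5/16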